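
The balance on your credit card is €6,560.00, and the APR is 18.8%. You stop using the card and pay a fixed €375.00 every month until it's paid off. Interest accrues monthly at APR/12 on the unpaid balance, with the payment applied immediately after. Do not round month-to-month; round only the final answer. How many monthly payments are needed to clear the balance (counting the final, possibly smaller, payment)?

Monthly rate r = 18.8%/12 = 1.56667% = 0.0156667.
Recurrence: B ← B·(1+r) − €375.00.
Month 1: interest €102.77; balance after payment €6,287.77.
Month 2: interest €98.51; balance after payment €6,011.28.
Closed form: n = −ln(1 − rB₀/P)/ln(1+r) = −ln(0.72594)/ln(1.01567) ≈ 20.604, so the balance reaches zero during payment 21.

21 payments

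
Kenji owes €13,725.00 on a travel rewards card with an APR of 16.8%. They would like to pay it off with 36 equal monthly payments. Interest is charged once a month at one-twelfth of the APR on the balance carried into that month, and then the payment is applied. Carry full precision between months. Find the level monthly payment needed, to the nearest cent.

€487.97

Monthly rate r = 16.8%/12 = 1.4% = 0.014.
Level-payment amortization: P = B₀·r / (1 − (1+r)^(−n)) = 13725.00·0.014 / (1 − 1.014^(−36)).
Denominator 1 − (1+r)^(−36) = 0.39377531.
P = 192.15 / 0.39377531 ≈ 487.97.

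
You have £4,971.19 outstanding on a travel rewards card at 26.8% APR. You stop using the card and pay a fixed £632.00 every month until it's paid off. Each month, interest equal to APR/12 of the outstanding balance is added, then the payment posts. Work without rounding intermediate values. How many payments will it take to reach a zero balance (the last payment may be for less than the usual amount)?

9 payments

Monthly rate r = 26.8%/12 = 2.23333% = 0.0223333.
Recurrence: B ← B·(1+r) − £632.00.
Month 1: interest £111.02; balance after payment £4,450.21.
Month 2: interest £99.39; balance after payment £3,917.60.
Closed form: n = −ln(1 − rB₀/P)/ln(1+r) = −ln(0.82433)/ln(1.02233) ≈ 8.746, so the balance reaches zero during payment 9.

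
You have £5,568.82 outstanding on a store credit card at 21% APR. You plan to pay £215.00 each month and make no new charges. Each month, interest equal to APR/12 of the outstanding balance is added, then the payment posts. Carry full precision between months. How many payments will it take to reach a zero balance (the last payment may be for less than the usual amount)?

Monthly rate r = 21%/12 = 1.75% = 0.0175.
Recurrence: B ← B·(1+r) − £215.00.
Month 1: interest £97.45; balance after payment £5,451.27.
Month 2: interest £95.40; balance after payment £5,331.67.
Closed form: n = −ln(1 − rB₀/P)/ln(1+r) = −ln(0.54672)/ln(1.0175) ≈ 34.805, so the balance reaches zero during payment 35.

35 months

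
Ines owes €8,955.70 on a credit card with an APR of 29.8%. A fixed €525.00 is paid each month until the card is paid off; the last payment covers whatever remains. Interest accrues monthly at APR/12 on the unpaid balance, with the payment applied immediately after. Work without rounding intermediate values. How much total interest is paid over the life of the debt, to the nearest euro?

€2,838

Monthly rate r = 29.8%/12 = 2.48333% = 0.0248333.
Payoff takes n = ⌈−ln(1 − rB₀/P)/ln(1+r)⌉ = ⌈22.462⌉ = 23 payments; the last is €244.01.
Total paid = 22·€525.00 + €244.01 = €11,794.01.
Total interest = total paid − principal = €11,794.01 − €8,955.70 = €2,838.31.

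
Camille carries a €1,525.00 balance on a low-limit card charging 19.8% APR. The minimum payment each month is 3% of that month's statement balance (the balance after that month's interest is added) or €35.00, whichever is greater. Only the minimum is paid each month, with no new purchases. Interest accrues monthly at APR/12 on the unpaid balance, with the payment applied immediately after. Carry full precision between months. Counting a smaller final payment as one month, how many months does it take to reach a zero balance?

68 months

Monthly rate r = 19.8%/12 = 1.65% = 0.0165.
While 3% of the post-interest balance exceeds €35.00, each month B ← (B·(1+r))·(1 − 0.03), i.e. B shrinks by the factor (1+r)·0.97 = 0.986.
This holds for months 1–21. Entering month 22 the balance is €1,134.31; 3% of the post-interest balance is now below €35.00, so the flat €35.00 minimum applies from here.
From month 22 a fixed €35.00 at rate r clears €1,134.31 in 47 more payments. Total: 21 + 47 = 68 months.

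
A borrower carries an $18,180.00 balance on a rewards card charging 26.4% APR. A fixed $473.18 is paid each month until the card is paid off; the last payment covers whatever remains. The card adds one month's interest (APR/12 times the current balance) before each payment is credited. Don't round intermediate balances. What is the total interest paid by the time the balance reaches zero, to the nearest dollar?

$22,395

Monthly rate r = 26.4%/12 = 2.2% = 0.022.
Payoff takes n = ⌈−ln(1 − rB₀/P)/ln(1+r)⌉ = ⌈85.748⌉ = 86 payments; the last is $354.97.
Total paid = 85·$473.18 + $354.97 = $40,575.27.
Total interest = total paid − principal = $40,575.27 − $18,180.00 = $22,395.27.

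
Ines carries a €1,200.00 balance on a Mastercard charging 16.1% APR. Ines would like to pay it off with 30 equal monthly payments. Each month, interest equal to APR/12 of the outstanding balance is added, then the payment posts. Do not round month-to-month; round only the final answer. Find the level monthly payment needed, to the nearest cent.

€48.85

Monthly rate r = 16.1%/12 = 1.34167% = 0.0134167.
Level-payment amortization: P = B₀·r / (1 − (1+r)^(−n)) = 1200.00·0.0134167 / (1 − 1.01342^(−30)).
Denominator 1 − (1+r)^(−30) = 0.329561837.
P = 16.1 / 0.329561837 ≈ 48.85.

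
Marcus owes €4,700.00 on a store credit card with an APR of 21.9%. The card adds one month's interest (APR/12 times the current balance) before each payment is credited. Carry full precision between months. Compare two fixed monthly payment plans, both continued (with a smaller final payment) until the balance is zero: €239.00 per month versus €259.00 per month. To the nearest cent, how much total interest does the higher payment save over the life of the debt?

Monthly rate r = 21.9%/12 = 1.825% = 0.01825.
At €239.00/mo: n = ⌈−ln(1 − rB₀/P)/ln(1+r)⌉ = 25 payments (last €139.35); total interest = total paid − €4,700.00 = €1,175.35.
At €259.00/mo: 23 payments (last €62.82); total interest €1,060.82.
Interest saved = €1,175.35 − €1,060.82 = €114.53.

€114.53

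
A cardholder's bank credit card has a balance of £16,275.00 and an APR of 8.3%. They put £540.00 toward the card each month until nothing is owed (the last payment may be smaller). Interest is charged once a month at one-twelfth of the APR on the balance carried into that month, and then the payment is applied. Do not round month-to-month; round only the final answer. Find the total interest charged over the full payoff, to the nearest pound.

Monthly rate r = 8.3%/12 = 0.691667% = 0.00691667.
Payoff takes n = ⌈−ln(1 − rB₀/P)/ln(1+r)⌉ = ⌈33.916⌉ = 34 payments; the last is £494.59.
Total paid = 33·£540.00 + £494.59 = £18,314.59.
Total interest = total paid − principal = £18,314.59 − £16,275.00 = £2,039.59.

£2,040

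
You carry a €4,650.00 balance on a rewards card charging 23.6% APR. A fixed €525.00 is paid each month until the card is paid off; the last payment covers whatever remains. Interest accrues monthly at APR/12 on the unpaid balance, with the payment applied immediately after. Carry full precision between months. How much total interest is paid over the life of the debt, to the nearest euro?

€510

Monthly rate r = 23.6%/12 = 1.96667% = 0.0196667.
Payoff takes n = ⌈−ln(1 − rB₀/P)/ln(1+r)⌉ = ⌈9.827⌉ = 10 payments; the last is €434.98.
Total paid = 9·€525.00 + €434.98 = €5,159.98.
Total interest = total paid − principal = €5,159.98 − €4,650.00 = €509.98.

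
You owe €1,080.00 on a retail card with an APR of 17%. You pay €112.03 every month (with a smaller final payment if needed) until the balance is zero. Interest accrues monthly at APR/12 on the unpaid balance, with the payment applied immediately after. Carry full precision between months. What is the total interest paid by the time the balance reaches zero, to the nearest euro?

€90

Monthly rate r = 17%/12 = 1.41667% = 0.0141667.
Payoff takes n = ⌈−ln(1 − rB₀/P)/ln(1+r)⌉ = ⌈10.439⌉ = 11 payments; the last is €49.34.
Total paid = 10·€112.03 + €49.34 = €1,169.64.
Total interest = total paid − principal = €1,169.64 − €1,080.00 = €89.64.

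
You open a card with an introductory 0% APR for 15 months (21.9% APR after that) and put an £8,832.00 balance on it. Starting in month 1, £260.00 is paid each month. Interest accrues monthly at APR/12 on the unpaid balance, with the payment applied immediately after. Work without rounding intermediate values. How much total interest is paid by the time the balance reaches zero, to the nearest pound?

Promo months 1–15 at r₀ = 0%/12 = 0; months 16+ at r₁ = 21.9%/12 = 0.01825.
After month 15 (no interest yet): B = £8,832.00 − 15·£260.00 = £4,932.00.
Then at r₁ with £260.00/mo: n₂ = −ln(1 − r₁·B/P)/ln(1+r₁) ≈ 23.50 → 24 more payments.
Total paid = 38·£260.00 + £129.55 = £10,009.55; interest = £10,009.55 − £8,832.00 = £1,177.55.

£1,178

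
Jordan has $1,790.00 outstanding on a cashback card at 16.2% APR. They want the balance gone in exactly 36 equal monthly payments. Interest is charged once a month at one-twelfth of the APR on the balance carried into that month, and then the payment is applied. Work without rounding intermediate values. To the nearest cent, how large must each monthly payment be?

$63.11

Monthly rate r = 16.2%/12 = 1.35% = 0.0135.
Level-payment amortization: P = B₀·r / (1 − (1+r)^(−n)) = 1790.00·0.0135 / (1 − 1.0135^(−36)).
Denominator 1 − (1+r)^(−36) = 0.38291514.
P = 24.165 / 0.38291514 ≈ 63.11.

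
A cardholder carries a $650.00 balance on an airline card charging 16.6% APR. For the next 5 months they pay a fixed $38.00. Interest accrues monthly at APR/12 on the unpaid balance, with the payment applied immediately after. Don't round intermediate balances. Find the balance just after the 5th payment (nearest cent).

Monthly rate r = 16.6%/12 = 1.38333% = 0.0138333.
Each month: B ← B·(1+r) − $38.00.
Month 1: interest $8.99; balance after payment $620.99.
Month 2: interest $8.59; balance after payment $591.58.
Month 3: interest $8.18; balance after payment $561.77.
Month 4: interest $7.77; balance after payment $531.54.
Month 5: interest $7.35; balance after payment $500.89.

$500.89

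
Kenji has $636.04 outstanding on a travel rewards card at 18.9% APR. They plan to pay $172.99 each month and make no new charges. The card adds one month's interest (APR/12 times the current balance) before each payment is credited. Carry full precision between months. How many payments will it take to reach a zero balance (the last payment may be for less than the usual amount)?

Monthly rate r = 18.9%/12 = 1.575% = 0.01575.
Recurrence: B ← B·(1+r) − $172.99.
Month 1: interest $10.02; balance after payment $473.07.
Month 2: interest $7.45; balance after payment $307.53.
Month 3: interest $4.84; balance after payment $139.38.
Month 4: interest $2.20; balance after payment $0.00.

4 months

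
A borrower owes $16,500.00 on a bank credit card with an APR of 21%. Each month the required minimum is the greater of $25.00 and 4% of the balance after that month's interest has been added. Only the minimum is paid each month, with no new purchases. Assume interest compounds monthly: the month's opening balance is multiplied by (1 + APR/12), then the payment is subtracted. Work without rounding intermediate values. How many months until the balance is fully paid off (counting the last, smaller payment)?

Monthly rate r = 21%/12 = 1.75% = 0.0175.
While 4% of the post-interest balance exceeds $25.00, each month B ← (B·(1+r))·(1 − 0.04), i.e. B shrinks by the factor (1+r)·0.96 = 0.9768.
This holds for months 1–141. Entering month 142 the balance is $602.67; 4% of the post-interest balance is now below $25.00, so the flat $25.00 minimum applies from here.
From month 142 a fixed $25.00 at rate r clears $602.67 in 32 more payments. Total: 141 + 32 = 173 months.

173 months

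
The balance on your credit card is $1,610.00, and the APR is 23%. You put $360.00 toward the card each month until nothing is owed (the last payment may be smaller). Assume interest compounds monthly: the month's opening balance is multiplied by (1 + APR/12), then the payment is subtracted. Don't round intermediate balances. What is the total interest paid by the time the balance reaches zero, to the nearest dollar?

$90

Monthly rate r = 23%/12 = 1.91667% = 0.0191667.
Payoff takes n = ⌈−ln(1 − rB₀/P)/ln(1+r)⌉ = ⌈4.720⌉ = 5 payments; the last is $259.99.
Total paid = 4·$360.00 + $259.99 = $1,699.99.
Total interest = total paid − principal = $1,699.99 − $1,610.00 = $89.99.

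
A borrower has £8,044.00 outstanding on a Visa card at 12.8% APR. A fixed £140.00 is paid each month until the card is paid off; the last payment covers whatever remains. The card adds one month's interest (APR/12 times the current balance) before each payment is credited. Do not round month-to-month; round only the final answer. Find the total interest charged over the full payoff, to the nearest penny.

Monthly rate r = 12.8%/12 = 1.06667% = 0.0106667.
Payoff takes n = ⌈−ln(1 − rB₀/P)/ln(1+r)⌉ = ⌈89.443⌉ = 90 payments; the last is £62.26.
Total paid = 89·£140.00 + £62.26 = £12,522.26.
Total interest = total paid − principal = £12,522.26 − £8,044.00 = £4,478.26.

£4,478.26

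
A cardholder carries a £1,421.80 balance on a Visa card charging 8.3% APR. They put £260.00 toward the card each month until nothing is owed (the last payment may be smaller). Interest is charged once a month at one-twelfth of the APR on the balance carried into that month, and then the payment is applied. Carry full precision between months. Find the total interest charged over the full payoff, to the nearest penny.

£32.81

Monthly rate r = 8.3%/12 = 0.691667% = 0.00691667.
Payoff takes n = ⌈−ln(1 − rB₀/P)/ln(1+r)⌉ = ⌈5.594⌉ = 6 payments; the last is £154.61.
Total paid = 5·£260.00 + £154.61 = £1,454.61.
Total interest = total paid − principal = £1,454.61 − £1,421.80 = £32.81.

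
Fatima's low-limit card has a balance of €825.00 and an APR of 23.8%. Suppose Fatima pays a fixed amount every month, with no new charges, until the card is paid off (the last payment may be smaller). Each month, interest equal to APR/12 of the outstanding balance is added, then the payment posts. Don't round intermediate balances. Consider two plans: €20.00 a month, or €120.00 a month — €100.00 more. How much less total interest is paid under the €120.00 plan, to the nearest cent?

€839.77

Monthly rate r = 23.8%/12 = 1.98333% = 0.0198333.
At €20.00/mo: n = ⌈−ln(1 − rB₀/P)/ln(1+r)⌉ = 87 payments (last €15.78); total interest = total paid − €825.00 = €910.78.
At €120.00/mo: 8 payments (last €56.01); total interest €71.01.
Interest saved = €910.78 − €71.01 = €839.77.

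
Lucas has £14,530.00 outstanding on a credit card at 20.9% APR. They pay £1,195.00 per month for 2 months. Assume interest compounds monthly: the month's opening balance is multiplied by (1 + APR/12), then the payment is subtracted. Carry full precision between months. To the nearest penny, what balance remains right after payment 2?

Monthly rate r = 20.9%/12 = 1.74167% = 0.0174167.
Each month: B ← B·(1+r) − £1,195.00.
Month 1: interest £253.06; balance after payment £13,588.06.
Month 2: interest £236.66; balance after payment £12,629.72.

£12,629.72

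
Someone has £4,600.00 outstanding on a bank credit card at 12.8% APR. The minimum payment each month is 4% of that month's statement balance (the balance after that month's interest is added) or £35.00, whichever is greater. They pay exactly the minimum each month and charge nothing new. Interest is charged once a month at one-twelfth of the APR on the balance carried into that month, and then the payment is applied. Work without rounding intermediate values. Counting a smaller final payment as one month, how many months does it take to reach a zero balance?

85 months

Monthly rate r = 12.8%/12 = 1.06667% = 0.0106667.
While 4% of the post-interest balance exceeds £35.00, each month B ← (B·(1+r))·(1 − 0.04), i.e. B shrinks by the factor (1+r)·0.96 = 0.97024.
This holds for months 1–56. Entering month 57 the balance is £847.21; 4% of the post-interest balance is now below £35.00, so the flat £35.00 minimum applies from here.
From month 57 a fixed £35.00 at rate r clears £847.21 in 29 more payments. Total: 56 + 29 = 85 months.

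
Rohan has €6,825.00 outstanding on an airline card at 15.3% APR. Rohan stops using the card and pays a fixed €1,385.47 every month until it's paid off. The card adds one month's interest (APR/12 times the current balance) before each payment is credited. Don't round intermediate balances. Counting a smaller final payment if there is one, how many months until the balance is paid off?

6 payments

Monthly rate r = 15.3%/12 = 1.275% = 0.01275.
Recurrence: B ← B·(1+r) − €1,385.47.
Month 1: interest €87.02; balance after payment €5,526.55.
Month 2: interest €70.46; balance after payment €4,211.54.
Month 3: interest €53.70; balance after payment €2,879.77.
Month 4: interest €36.72; balance after payment €1,531.02.
Month 5: interest €19.52; balance after payment €165.07.
Month 6: interest €2.10; balance after payment €0.00.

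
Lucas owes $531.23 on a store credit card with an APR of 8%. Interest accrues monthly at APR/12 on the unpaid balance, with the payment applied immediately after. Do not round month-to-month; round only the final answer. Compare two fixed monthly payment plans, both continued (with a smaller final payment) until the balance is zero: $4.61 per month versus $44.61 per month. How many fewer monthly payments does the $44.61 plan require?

Monthly rate r = 8%/12 = 0.666667% = 0.00666667.
At $4.61/mo: n = ⌈−ln(1 − rB₀/P)/ln(1+r)⌉ = 221 payments (last $0.14); total interest = total paid − $531.23 = $483.11.
At $44.61/mo: 13 payments (last $20.06); total interest $24.15.
Payments saved = 221 − 13 = 208.

208 fewer payments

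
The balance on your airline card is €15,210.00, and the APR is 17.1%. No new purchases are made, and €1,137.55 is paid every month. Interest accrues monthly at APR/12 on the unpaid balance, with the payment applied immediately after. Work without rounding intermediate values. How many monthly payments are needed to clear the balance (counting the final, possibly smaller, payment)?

15 payments

Monthly rate r = 17.1%/12 = 1.425% = 0.01425.
Recurrence: B ← B·(1+r) − €1,137.55.
Month 1: interest €216.74; balance after payment €14,289.19.
Month 2: interest €203.62; balance after payment €13,355.26.
Closed form: n = −ln(1 − rB₀/P)/ln(1+r) = −ln(0.80947)/ln(1.01425) ≈ 14.939, so the balance reaches zero during payment 15.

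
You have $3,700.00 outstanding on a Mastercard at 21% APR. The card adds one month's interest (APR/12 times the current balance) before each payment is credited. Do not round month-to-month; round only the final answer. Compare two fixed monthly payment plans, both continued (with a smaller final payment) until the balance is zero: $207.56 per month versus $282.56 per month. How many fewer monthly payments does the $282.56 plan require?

6 fewer payments

Monthly rate r = 21%/12 = 1.75% = 0.0175.
At $207.56/mo: n = ⌈−ln(1 − rB₀/P)/ln(1+r)⌉ = 22 payments (last $115.11); total interest = total paid − $3,700.00 = $773.87.
At $282.56/mo: 16 payments (last $0.63); total interest $539.03.
Payments saved = 22 − 16 = 6.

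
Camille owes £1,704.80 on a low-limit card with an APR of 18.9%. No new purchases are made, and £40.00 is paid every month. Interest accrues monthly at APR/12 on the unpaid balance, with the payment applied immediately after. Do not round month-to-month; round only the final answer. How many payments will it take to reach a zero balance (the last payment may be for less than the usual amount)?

Monthly rate r = 18.9%/12 = 1.575% = 0.01575.
Recurrence: B ← B·(1+r) − £40.00.
Month 1: interest £26.85; balance after payment £1,691.65.
Month 2: interest £26.64; balance after payment £1,678.29.
Closed form: n = −ln(1 − rB₀/P)/ln(1+r) = −ln(0.32873)/ln(1.01575) ≈ 71.190, so the balance reaches zero during payment 72.

72 payments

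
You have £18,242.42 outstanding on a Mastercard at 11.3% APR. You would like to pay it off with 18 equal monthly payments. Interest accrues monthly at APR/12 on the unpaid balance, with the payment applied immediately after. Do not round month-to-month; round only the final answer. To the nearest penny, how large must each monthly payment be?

£1,106.54

Monthly rate r = 11.3%/12 = 0.941667% = 0.00941667.
Level-payment amortization: P = B₀·r / (1 − (1+r)^(−n)) = 18242.42·0.00941667 / (1 − 1.00942^(−18)).
Denominator 1 − (1+r)^(−18) = 0.155243545.
P = 171.783 / 0.155243545 ≈ 1106.54.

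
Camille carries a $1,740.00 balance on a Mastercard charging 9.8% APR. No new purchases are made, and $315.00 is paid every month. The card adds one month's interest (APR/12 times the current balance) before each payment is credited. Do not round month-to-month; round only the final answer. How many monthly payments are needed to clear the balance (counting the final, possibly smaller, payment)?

Monthly rate r = 9.8%/12 = 0.816667% = 0.00816667.
Recurrence: B ← B·(1+r) − $315.00.
Month 1: interest $14.21; balance after payment $1,439.21.
Month 2: interest $11.75; balance after payment $1,135.96.
Month 3: interest $9.28; balance after payment $830.24.
Month 4: interest $6.78; balance after payment $522.02.
Month 5: interest $4.26; balance after payment $211.28.
Month 6: interest $1.73; balance after payment $0.00.

6 payments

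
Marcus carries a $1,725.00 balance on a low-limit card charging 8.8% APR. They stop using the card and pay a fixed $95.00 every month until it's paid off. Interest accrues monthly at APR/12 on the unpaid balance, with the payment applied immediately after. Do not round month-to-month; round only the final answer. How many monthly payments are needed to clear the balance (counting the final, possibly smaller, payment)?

20 months

Monthly rate r = 8.8%/12 = 0.733333% = 0.00733333.
Recurrence: B ← B·(1+r) − $95.00.
Month 1: interest $12.65; balance after payment $1,642.65.
Month 2: interest $12.05; balance after payment $1,559.70.
Closed form: n = −ln(1 − rB₀/P)/ln(1+r) = −ln(0.86684)/ln(1.00733) ≈ 19.558, so the balance reaches zero during payment 20.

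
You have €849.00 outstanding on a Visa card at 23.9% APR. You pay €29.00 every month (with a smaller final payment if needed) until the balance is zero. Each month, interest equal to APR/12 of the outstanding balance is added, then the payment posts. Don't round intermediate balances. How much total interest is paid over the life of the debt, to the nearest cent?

€437.56

Monthly rate r = 23.9%/12 = 1.99167% = 0.0199167.
Payoff takes n = ⌈−ln(1 − rB₀/P)/ln(1+r)⌉ = ⌈44.362⌉ = 45 payments; the last is €10.56.
Total paid = 44·€29.00 + €10.56 = €1,286.56.
Total interest = total paid − principal = €1,286.56 − €849.00 = €437.56.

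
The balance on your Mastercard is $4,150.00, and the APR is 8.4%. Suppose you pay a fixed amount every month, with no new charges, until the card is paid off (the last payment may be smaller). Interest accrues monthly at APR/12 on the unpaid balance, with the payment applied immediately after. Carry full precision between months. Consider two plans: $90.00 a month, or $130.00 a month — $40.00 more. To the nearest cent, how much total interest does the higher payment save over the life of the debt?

$315.31

Monthly rate r = 8.4%/12 = 0.7% = 0.007.
At $90.00/mo: n = ⌈−ln(1 − rB₀/P)/ln(1+r)⌉ = 56 payments (last $78.70); total interest = total paid − $4,150.00 = $878.70.
At $130.00/mo: 37 payments (last $33.39); total interest $563.39.
Interest saved = $878.70 − $563.39 = $315.31.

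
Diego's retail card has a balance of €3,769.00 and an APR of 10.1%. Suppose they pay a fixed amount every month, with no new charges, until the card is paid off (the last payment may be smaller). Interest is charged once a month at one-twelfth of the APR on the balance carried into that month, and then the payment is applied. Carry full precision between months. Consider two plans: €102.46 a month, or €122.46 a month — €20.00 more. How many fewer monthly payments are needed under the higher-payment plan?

Monthly rate r = 10.1%/12 = 0.841667% = 0.00841667.
At €102.46/mo: n = ⌈−ln(1 − rB₀/P)/ln(1+r)⌉ = 45 payments (last €21.00); total interest = total paid − €3,769.00 = €760.24.
At €122.46/mo: 36 payments (last €94.51); total interest €611.61.
Payments saved = 45 − 36 = 9.

9 fewer payments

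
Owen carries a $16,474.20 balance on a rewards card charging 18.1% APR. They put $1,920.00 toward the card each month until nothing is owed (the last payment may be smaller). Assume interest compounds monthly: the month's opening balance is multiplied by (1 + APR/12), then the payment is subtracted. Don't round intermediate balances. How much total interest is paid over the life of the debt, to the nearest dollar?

Monthly rate r = 18.1%/12 = 1.50833% = 0.0150833.
Payoff takes n = ⌈−ln(1 − rB₀/P)/ln(1+r)⌉ = ⌈9.258⌉ = 10 payments; the last is $497.66.
Total paid = 9·$1,920.00 + $497.66 = $17,777.66.
Total interest = total paid − principal = $17,777.66 − $16,474.20 = $1,303.46.

$1,303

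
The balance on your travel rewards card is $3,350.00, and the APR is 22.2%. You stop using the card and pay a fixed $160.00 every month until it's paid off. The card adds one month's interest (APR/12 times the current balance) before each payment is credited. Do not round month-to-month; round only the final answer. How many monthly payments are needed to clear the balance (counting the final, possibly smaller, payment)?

27 payments

Monthly rate r = 22.2%/12 = 1.85% = 0.0185.
Recurrence: B ← B·(1+r) − $160.00.
Month 1: interest $61.97; balance after payment $3,251.97.
Month 2: interest $60.16; balance after payment $3,152.14.
Closed form: n = −ln(1 − rB₀/P)/ln(1+r) = −ln(0.61266)/ln(1.0185) ≈ 26.728, so the balance reaches zero during payment 27.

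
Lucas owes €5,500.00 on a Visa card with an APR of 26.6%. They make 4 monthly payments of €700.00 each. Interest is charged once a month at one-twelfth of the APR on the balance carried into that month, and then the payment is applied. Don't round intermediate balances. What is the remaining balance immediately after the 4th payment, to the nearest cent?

€3,109.64

Monthly rate r = 26.6%/12 = 2.21667% = 0.0221667.
Each month: B ← B·(1+r) − €700.00.
Month 1: interest €121.92; balance after payment €4,921.92.
Month 2: interest €109.10; balance after payment €4,331.02.
Month 3: interest €96.00; balance after payment €3,727.02.
Month 4: interest €82.62; balance after payment €3,109.64.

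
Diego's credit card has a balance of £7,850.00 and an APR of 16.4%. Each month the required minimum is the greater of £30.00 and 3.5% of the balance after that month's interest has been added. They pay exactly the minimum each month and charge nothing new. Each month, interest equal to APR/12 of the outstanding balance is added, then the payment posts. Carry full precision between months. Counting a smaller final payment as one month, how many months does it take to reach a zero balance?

137 months

Monthly rate r = 16.4%/12 = 1.36667% = 0.0136667.
While 3.5% of the post-interest balance exceeds £30.00, each month B ← (B·(1+r))·(1 − 0.035), i.e. B shrinks by the factor (1+r)·0.965 = 0.97819.
This holds for months 1–102. Entering month 103 the balance is £827.87; 3.5% of the post-interest balance is now below £30.00, so the flat £30.00 minimum applies from here.
From month 103 a fixed £30.00 at rate r clears £827.87 in 35 more payments. Total: 102 + 35 = 137 months.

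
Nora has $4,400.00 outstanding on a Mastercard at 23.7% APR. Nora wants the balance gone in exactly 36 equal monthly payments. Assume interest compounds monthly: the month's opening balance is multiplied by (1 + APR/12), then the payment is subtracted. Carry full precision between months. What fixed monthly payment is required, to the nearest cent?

Monthly rate r = 23.7%/12 = 1.975% = 0.01975.
Level-payment amortization: P = B₀·r / (1 − (1+r)^(−n)) = 4400.00·0.01975 / (1 − 1.01975^(−36)).
Denominator 1 − (1+r)^(−36) = 0.505431677.
P = 86.9 / 0.505431677 ≈ 171.93.

$171.93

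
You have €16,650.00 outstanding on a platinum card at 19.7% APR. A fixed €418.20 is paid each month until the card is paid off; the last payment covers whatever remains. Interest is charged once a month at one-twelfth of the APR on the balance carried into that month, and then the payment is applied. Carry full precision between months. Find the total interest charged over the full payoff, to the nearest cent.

€10,578.42

Monthly rate r = 19.7%/12 = 1.64167% = 0.0164167.
Payoff takes n = ⌈−ln(1 − rB₀/P)/ln(1+r)⌉ = ⌈65.108⌉ = 66 payments; the last is €45.42.
Total paid = 65·€418.20 + €45.42 = €27,228.42.
Total interest = total paid − principal = €27,228.42 − €16,650.00 = €10,578.42.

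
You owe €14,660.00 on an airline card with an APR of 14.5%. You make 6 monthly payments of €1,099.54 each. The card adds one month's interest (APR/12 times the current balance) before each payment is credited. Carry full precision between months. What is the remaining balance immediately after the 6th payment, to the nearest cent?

Monthly rate r = 14.5%/12 = 1.20833% = 0.0120833.
Each month: B ← B·(1+r) − €1,099.54.
Month 1: interest €177.14; balance after payment €13,737.60.
Month 2: interest €166.00; balance after payment €12,804.06.
Month 3: interest €154.72; balance after payment €11,859.23.
Month 4: interest €143.30; balance after payment €10,902.99.
Month 5: interest €131.74; balance after payment €9,935.20.
Month 6: interest €120.05; balance after payment €8,955.71.

€8,955.71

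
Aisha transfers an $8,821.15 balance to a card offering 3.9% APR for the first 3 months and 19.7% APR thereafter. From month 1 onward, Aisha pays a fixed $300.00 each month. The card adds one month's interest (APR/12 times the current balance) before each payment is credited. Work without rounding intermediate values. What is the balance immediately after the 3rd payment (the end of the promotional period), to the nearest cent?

$8,004.51

Promo months 1–3 at r₀ = 3.9%/12 = 0.00325; months 4+ at r₁ = 19.7%/12 = 0.0164167.
After month 3: iterate B ← B·(1+r₀) − $300.00 for 3 months → $8,004.51.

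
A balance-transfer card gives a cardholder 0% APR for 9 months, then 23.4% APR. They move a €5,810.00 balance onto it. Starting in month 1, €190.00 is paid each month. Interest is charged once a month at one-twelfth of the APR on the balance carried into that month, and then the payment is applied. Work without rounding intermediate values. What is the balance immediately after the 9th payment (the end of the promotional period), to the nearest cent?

Promo months 1–9 at r₀ = 0%/12 = 0; months 10+ at r₁ = 23.4%/12 = 0.0195.
After month 9 (no interest yet): B = €5,810.00 − 9·€190.00 = €4,100.00.

€4,100.00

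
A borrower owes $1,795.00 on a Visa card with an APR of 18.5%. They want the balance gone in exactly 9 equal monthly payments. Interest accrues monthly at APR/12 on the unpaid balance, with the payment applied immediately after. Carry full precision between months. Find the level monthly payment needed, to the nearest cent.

Monthly rate r = 18.5%/12 = 1.54167% = 0.0154167.
Level-payment amortization: P = B₀·r / (1 − (1+r)^(−n)) = 1795.00·0.0154167 / (1 − 1.01542^(−9)).
Denominator 1 − (1+r)^(−9) = 0.12863239.
P = 27.6729 / 0.12863239 ≈ 215.13.

$215.13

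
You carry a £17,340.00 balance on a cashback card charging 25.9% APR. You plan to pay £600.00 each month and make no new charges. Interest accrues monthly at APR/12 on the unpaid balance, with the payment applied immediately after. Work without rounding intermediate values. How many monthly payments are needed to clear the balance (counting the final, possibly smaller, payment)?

Monthly rate r = 25.9%/12 = 2.15833% = 0.0215833.
Recurrence: B ← B·(1+r) − £600.00.
Month 1: interest £374.25; balance after payment £17,114.26.
Month 2: interest £369.38; balance after payment £16,883.64.
Closed form: n = −ln(1 − rB₀/P)/ln(1+r) = −ln(0.37624)/ln(1.02158) ≈ 45.778, so the balance reaches zero during payment 46.

46 payments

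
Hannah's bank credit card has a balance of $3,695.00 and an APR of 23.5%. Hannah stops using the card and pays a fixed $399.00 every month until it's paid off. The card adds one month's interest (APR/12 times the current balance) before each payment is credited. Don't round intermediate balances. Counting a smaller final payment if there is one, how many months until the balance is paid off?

Monthly rate r = 23.5%/12 = 1.95833% = 0.0195833.
Recurrence: B ← B·(1+r) − $399.00.
Month 1: interest $72.36; balance after payment $3,368.36.
Month 2: interest $65.96; balance after payment $3,035.32.
Closed form: n = −ln(1 − rB₀/P)/ln(1+r) = −ln(0.81865)/ln(1.01958) ≈ 10.318, so the balance reaches zero during payment 11.

11 months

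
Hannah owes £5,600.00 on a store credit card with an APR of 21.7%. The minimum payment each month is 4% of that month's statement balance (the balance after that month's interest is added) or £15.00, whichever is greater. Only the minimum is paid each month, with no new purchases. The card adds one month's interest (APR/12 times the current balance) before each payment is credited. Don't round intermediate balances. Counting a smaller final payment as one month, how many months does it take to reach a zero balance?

Monthly rate r = 21.7%/12 = 1.80833% = 0.0180833.
While 4% of the post-interest balance exceeds £15.00, each month B ← (B·(1+r))·(1 − 0.04), i.e. B shrinks by the factor (1+r)·0.96 = 0.97736.
This holds for months 1–119. Entering month 120 the balance is £367.01; 4% of the post-interest balance is now below £15.00, so the flat £15.00 minimum applies from here.
From month 120 a fixed £15.00 at rate r clears £367.01 in 33 more payments. Total: 119 + 33 = 152 months.

152 months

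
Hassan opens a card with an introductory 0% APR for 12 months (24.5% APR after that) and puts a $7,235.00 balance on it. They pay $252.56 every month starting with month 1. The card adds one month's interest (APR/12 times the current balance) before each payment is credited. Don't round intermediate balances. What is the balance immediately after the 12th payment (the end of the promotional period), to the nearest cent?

Promo months 1–12 at r₀ = 0%/12 = 0; months 13+ at r₁ = 24.5%/12 = 0.0204167.
After month 12 (no interest yet): B = $7,235.00 − 12·$252.56 = $4,204.28.

$4,204.28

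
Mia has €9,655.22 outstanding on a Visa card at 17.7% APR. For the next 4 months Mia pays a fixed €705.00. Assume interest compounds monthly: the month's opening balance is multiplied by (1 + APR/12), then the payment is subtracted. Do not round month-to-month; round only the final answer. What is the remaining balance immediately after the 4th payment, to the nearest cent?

€7,354.60

Monthly rate r = 17.7%/12 = 1.475% = 0.01475.
Each month: B ← B·(1+r) − €705.00.
Month 1: interest €142.41; balance after payment €9,092.63.
Month 2: interest €134.12; balance after payment €8,521.75.
Month 3: interest €125.70; balance after payment €7,942.45.
Month 4: interest €117.15; balance after payment €7,354.60.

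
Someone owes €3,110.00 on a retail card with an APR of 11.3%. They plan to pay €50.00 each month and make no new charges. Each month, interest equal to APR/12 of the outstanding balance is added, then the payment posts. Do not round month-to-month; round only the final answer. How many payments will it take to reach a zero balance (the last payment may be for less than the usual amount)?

Monthly rate r = 11.3%/12 = 0.941667% = 0.00941667.
Recurrence: B ← B·(1+r) − €50.00.
Month 1: interest €29.29; balance after payment €3,089.29.
Month 2: interest €29.09; balance after payment €3,068.38.
Closed form: n = −ln(1 − rB₀/P)/ln(1+r) = −ln(0.41428)/ln(1.00942) ≈ 94.019, so the balance reaches zero during payment 95.

95 months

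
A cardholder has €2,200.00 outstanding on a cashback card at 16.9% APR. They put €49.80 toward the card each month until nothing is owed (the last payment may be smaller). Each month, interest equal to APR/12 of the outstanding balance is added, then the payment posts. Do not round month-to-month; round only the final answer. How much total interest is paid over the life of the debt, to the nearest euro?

Monthly rate r = 16.9%/12 = 1.40833% = 0.0140833.
Payoff takes n = ⌈−ln(1 − rB₀/P)/ln(1+r)⌉ = ⌈69.594⌉ = 70 payments; the last is €29.64.
Total paid = 69·€49.80 + €29.64 = €3,465.84.
Total interest = total paid − principal = €3,465.84 − €2,200.00 = €1,265.84.

€1,266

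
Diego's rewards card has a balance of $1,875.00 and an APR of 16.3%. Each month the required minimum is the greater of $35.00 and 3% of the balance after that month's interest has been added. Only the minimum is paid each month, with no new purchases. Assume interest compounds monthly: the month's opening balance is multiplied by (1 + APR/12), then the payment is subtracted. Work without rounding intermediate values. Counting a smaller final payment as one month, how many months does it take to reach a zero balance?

Monthly rate r = 16.3%/12 = 1.35833% = 0.0135833.
While 3% of the post-interest balance exceeds $35.00, each month B ← (B·(1+r))·(1 − 0.03), i.e. B shrinks by the factor (1+r)·0.97 = 0.98318.
This holds for months 1–29. Entering month 30 the balance is $1,146.32; 3% of the post-interest balance is now below $35.00, so the flat $35.00 minimum applies from here.
From month 30 a fixed $35.00 at rate r clears $1,146.32 in 44 more payments. Total: 29 + 44 = 73 months.

73 months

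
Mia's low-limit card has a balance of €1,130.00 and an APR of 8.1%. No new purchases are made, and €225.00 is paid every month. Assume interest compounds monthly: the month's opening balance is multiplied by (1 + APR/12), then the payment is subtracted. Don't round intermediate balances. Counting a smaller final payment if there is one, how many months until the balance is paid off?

Monthly rate r = 8.1%/12 = 0.675% = 0.00675.
Recurrence: B ← B·(1+r) − €225.00.
Month 1: interest €7.63; balance after payment €912.63.
Month 2: interest €6.16; balance after payment €693.79.
Month 3: interest €4.68; balance after payment €473.47.
Month 4: interest €3.20; balance after payment €251.67.
Month 5: interest €1.70; balance after payment €28.37.
Month 6: interest €0.19; balance after payment €0.00.

6 payments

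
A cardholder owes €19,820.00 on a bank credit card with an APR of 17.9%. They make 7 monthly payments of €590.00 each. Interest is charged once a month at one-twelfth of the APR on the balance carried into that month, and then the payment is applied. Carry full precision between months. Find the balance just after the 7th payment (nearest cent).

€17,665.01

Monthly rate r = 17.9%/12 = 1.49167% = 0.0149167.
Each month: B ← B·(1+r) − €590.00.
Month 1: interest €295.65; balance after payment €19,525.65.
Month 2: interest €291.26; balance after payment €19,226.91.
Month 3: interest €286.80; balance after payment €18,923.71.
Month 4: interest €282.28; balance after payment €18,615.99.
Month 5: interest €277.69; balance after payment €18,303.67.
Month 6: interest €273.03; balance after payment €17,986.70.
Month 7: interest €268.30; balance after payment €17,665.01.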